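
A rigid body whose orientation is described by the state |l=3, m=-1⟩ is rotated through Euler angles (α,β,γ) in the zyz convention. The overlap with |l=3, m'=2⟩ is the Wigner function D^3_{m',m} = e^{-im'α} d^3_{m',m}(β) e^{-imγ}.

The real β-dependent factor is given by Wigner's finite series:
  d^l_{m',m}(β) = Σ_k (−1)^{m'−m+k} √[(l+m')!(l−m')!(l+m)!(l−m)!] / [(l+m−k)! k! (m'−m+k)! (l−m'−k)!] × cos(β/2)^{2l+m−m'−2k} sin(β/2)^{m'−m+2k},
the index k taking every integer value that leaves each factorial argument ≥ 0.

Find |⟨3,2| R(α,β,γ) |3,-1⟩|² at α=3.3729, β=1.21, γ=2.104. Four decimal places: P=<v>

P=0.2427

D^3_{2,-1}(3.3729,1.21,2.104) = e^{-i·2·3.3729}·d^3_{2,-1}(1.21)·e^{-i·-1·2.104}. Compute d first:
With c≡cos(β/2)=0.822502 and s≡sin(β/2)=0.568762, N=[120·1·2·24]^{1/2}=75.894664
k: max(0,(-1)−(2))=0 … min(3+(-1),3−(2))=1
  k=0: (−1)^3·75.8947/(12)·0.8225^3·0.5688^3 = -0.647490
  k=1: (−1)^4·75.8947/(24)·0.8225^1·0.5688^5 = +0.154807
d^3_{2,-1}(1.21) = -0.647490 +0.154807 = -0.492683
|D^3_{2,-1}|² = |d^3_{2,-1}(β)|² = (-0.492683)² = 0.242736 (the z-rotation phases have unit modulus)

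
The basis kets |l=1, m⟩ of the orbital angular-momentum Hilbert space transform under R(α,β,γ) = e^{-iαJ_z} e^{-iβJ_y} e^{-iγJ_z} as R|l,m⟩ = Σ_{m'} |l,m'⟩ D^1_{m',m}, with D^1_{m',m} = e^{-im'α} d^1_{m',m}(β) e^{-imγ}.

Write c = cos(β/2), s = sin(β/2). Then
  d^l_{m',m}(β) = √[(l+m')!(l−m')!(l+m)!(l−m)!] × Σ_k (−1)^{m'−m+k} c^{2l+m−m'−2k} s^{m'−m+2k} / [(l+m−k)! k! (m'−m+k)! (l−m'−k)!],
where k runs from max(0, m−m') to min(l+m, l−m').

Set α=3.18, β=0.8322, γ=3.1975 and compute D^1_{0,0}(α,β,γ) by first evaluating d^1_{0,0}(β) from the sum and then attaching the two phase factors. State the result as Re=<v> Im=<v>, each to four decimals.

Split into d^1_{0,0}(β=0.8322) × two z-phases.
Half-angle: c=0.914672, s=0.404196. N=√(1·1·1·1)=1.000000
The bounds max(0,m−m')=0 and min(l+m,l−m')=1 give 2 terms
  k=0: (−1)^0·1.0000/(1)·0.9147^2·0.4042^0 = +0.836625
  k=1: (−1)^1·1.0000/(1)·0.9147^0·0.4042^2 = -0.163375
d^1_{0,0}(0.8322) = +0.836625 -0.163375 = +0.673251
Attach z-rotation phases: D = e^{-i(0)(3.18)}·(+0.673251)·e^{-i(0)(3.1975)} = +0.673251+0.000000i

Re=0.6733 Im=0.0000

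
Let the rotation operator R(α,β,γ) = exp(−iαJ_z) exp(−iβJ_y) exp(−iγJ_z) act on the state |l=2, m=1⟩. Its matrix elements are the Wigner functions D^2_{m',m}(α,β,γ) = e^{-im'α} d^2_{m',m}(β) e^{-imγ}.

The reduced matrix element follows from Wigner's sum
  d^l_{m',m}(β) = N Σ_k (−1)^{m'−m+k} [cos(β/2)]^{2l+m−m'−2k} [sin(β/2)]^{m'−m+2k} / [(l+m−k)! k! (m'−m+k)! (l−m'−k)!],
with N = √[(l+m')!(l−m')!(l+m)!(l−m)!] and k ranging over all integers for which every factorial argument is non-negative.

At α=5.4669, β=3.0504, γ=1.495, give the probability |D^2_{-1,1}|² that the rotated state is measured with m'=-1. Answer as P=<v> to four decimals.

P=0.9794

Split into d^2_{-1,1}(β=3.0504) × two z-phases.
Half-angle: c=0.045581, s=0.998961. N=√(1·6·6·1)=6.000000
k∈{2,3} keeps every argument non-negative
  k=2: (−1)^0·6.0000/(2)·0.0456^2·0.9990^2 = +0.006220
  k=3: (−1)^1·6.0000/(6)·0.0456^0·0.9990^4 = -0.995849
d^2_{-1,1}(3.0504) = +0.006220 -0.995849 = -0.989629
|D^2_{-1,1}|² = |d^2_{-1,1}(β)|² = (-0.989629)² = 0.979366 (the z-rotation phases have unit modulus)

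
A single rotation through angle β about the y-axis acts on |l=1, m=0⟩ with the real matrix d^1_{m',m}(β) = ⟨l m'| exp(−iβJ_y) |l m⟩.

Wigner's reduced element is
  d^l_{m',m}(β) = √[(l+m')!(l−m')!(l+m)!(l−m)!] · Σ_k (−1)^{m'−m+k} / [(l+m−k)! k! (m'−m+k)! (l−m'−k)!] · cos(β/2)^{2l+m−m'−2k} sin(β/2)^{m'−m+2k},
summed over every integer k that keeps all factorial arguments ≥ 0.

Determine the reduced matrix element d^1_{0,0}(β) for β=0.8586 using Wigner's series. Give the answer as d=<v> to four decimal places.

d=0.6535

d^1_{0,0}(β=0.8586) via Wigner's sum:
With c≡cos(β/2)=0.909257 and s≡sin(β/2)=0.416234, N=[1·1·1·1]^{1/2}=1.000000
Admissible k: 0..1 (factorial args all ≥0)
  k=0: (−1)^0·1.0000/(1)·0.9093^2·0.4162^0 = +0.826749
  k=1: (−1)^1·1.0000/(1)·0.9093^0·0.4162^2 = -0.173251
d^1_{0,0}(0.8586) = +0.826749 -0.173251 = +0.653498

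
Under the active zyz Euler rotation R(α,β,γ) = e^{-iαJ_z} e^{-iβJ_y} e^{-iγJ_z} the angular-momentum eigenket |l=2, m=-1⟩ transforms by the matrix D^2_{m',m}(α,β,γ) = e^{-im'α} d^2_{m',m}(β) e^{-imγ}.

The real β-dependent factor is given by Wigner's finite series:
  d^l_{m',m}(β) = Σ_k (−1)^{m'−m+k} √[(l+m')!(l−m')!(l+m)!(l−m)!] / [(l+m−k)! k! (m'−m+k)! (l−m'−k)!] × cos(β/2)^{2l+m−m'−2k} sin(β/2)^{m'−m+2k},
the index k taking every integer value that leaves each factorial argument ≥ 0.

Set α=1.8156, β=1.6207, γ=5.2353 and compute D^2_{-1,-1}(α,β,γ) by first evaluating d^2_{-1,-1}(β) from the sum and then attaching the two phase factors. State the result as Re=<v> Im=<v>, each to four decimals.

First d^2_{-1,-1}(β=1.6207), then the phase factors e^{-i(-1)α} and e^{-i(-1)γ}:
c=cos(1.6207/2)=0.689245, s=sin(1.6207/2)=0.724528; N=√[1·6·1·6]=6.000000
k: max(0,(-1)−(-1))=0 … min(2+(-1),2−(-1))=1
  k=0: (−1)^0·6.0000/(6)·0.6892^4·0.7245^0 = +0.225681
  k=1: (−1)^1·6.0000/(2)·0.6892^2·0.7245^2 = -0.748134
d^2_{-1,-1}(1.6207) = +0.225681 -0.748134 = -0.522453
Phases: e^{-i·(-1)·1.8156}=-0.242366+0.970185i, e^{-i·(-1)·5.2353}=+0.499404-0.866369i ⇒ D=-0.375905-0.362840i

Re=-0.3759 Im=-0.3628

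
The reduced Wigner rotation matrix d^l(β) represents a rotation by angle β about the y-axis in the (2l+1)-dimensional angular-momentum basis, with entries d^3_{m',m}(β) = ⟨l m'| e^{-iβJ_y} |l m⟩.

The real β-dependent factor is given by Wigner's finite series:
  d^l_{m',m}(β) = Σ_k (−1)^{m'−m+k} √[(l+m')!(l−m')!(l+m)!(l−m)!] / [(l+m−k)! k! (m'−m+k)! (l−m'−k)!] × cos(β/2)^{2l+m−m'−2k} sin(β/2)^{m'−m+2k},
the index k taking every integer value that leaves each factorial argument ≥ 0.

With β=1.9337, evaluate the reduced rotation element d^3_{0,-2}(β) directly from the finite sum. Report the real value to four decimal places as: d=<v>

d=-0.4248

d^3_{0,-2}(β=1.9337) via Wigner's sum:
With c≡cos(β/2)=0.567895 and s≡sin(β/2)=0.823101, N=[6·6·1·120]^{1/2}=65.726707
The bounds max(0,m−m')=0 and min(l+m,l−m')=1 give 2 terms
  k=0: (−1)^2·65.7267/(12)·0.5679^4·0.8231^2 = +0.385957
  k=1: (−1)^3·65.7267/(12)·0.5679^2·0.8231^4 = -0.810792
d^3_{0,-2}(1.9337) = +0.385957 -0.810792 = -0.424834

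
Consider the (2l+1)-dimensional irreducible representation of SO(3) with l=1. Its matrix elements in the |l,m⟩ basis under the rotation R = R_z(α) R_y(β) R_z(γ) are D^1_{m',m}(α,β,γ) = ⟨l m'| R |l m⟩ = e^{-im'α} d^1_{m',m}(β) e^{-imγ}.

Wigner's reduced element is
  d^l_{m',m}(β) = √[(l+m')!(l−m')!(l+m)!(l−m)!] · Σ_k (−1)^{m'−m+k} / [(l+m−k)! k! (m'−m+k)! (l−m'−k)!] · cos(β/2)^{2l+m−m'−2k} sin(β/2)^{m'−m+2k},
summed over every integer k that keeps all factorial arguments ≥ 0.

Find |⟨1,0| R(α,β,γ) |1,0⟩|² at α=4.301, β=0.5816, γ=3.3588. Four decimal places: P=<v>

First d^1_{0,0}(β=0.5816), then the phase factors e^{-i(0)α} and e^{-i(0)γ}:
c=cos(0.5816/2)=0.958015, s=sin(0.5816/2)=0.286719; N=√[1·1·1·1]=1.000000
Admissible k: 0..1 (factorial args all ≥0)
  k=0: (−1)^0·1.0000/(1)·0.9580^2·0.2867^0 = +0.917792
  k=1: (−1)^1·1.0000/(1)·0.9580^0·0.2867^2 = -0.082208
d^1_{0,0}(0.5816) = +0.917792 -0.082208 = +0.835585
|D^1_{0,0}|² = |d^1_{0,0}(β)|² = (+0.835585)² = 0.698202 (the z-rotation phases have unit modulus)

P=0.6982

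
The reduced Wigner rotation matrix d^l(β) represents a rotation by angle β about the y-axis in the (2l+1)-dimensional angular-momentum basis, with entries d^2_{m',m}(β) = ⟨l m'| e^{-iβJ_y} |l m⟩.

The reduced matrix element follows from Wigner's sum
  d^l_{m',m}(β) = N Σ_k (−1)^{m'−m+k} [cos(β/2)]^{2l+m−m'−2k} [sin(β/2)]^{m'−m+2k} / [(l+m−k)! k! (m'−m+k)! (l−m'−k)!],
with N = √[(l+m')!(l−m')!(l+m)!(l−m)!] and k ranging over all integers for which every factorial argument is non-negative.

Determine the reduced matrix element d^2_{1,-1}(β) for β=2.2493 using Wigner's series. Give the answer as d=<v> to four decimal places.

d^2_{1,-1}(β=2.2493) via Wigner's sum:
c=cos(2.2493/2)=0.431492, s=sin(2.2493/2)=0.902117; N=√[6·1·1·6]=6.000000
Admissible k: 0..1 (factorial args all ≥0)
  k=0: (−1)^2·6.0000/(2)·0.4315^2·0.9021^2 = +0.454562
  k=1: (−1)^3·6.0000/(6)·0.4315^0·0.9021^4 = -0.662294
d^2_{1,-1}(2.2493) = +0.454562 -0.662294 = -0.207732

d=-0.2077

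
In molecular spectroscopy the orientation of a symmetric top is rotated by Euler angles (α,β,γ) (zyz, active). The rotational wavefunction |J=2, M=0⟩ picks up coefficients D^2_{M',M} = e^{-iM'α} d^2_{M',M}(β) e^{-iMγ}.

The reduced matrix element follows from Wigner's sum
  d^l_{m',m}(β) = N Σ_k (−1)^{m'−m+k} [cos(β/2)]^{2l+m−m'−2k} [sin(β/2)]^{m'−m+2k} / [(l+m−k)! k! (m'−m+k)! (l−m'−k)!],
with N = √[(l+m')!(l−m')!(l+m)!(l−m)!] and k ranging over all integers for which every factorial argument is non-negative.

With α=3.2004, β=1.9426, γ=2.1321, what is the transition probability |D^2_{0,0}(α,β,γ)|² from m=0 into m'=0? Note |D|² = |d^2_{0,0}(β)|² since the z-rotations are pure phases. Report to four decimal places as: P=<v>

P=0.0912

First d^2_{0,0}(β=1.9426), then the phase factors e^{-i(0)α} and e^{-i(0)γ}:
Half-angle: c=0.564227, s=0.825620. N=√(2·2·2·2)=4.000000
k: max(0,(0)−(0))=0 … min(2+(0),2−(0))=2
  k=0: (−1)^0·4.0000/(4)·0.5642^4·0.8256^0 = +0.101348
  k=1: (−1)^1·4.0000/(1)·0.5642^2·0.8256^2 = -0.868016
  k=2: (−1)^2·4.0000/(4)·0.5642^0·0.8256^4 = +0.464644
d^2_{0,0}(1.9426) = +0.101348 -0.868016 +0.464644 = -0.302024
|D^2_{0,0}|² = |d^2_{0,0}(β)|² = (-0.302024)² = 0.091218 (the z-rotation phases have unit modulus)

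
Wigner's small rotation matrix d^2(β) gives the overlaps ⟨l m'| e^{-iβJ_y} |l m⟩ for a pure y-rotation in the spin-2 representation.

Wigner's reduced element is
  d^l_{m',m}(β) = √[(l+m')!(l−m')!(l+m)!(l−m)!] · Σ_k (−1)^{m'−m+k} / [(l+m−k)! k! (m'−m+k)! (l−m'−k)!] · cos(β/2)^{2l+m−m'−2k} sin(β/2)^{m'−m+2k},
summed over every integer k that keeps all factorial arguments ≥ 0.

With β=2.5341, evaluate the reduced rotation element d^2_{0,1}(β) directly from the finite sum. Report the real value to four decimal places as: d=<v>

d^2_{0,1}(β=2.5341) via Wigner's sum:
c=cos(2.5341/2)=0.299097, s=sin(2.5341/2)=0.954223; N=√[2·2·6·1]=4.898979
k∈{1,2} keeps every argument non-negative
  k=1: (−1)^0·4.8990/(2)·0.2991^3·0.9542^1 = +0.062541
  k=2: (−1)^1·4.8990/(2)·0.2991^1·0.9542^3 = -0.636557
d^2_{0,1}(2.5341) = +0.062541 -0.636557 = -0.574016

d=-0.5740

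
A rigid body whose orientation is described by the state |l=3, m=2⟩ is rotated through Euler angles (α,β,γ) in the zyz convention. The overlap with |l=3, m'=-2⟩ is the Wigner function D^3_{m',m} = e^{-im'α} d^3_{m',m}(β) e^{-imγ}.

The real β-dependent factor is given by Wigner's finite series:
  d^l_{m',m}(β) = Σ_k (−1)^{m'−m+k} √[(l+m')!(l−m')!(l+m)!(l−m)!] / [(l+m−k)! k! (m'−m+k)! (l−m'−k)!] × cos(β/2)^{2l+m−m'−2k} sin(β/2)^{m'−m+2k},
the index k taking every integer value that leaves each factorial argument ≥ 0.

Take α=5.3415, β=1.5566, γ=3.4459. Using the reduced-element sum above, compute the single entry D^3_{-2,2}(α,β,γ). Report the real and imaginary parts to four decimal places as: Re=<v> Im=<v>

Split into d^3_{-2,2}(β=1.5566) × two z-phases.
Half-angle: c=0.712108, s=0.702070. N=√(1·120·120·1)=120.000000
The bounds max(0,m−m')=4 and min(l+m,l−m')=5 give 2 terms
  k=4: (−1)^0·120.0000/(24)·0.7121^2·0.7021^4 = +0.616003
  k=5: (−1)^1·120.0000/(120)·0.7121^0·0.7021^6 = -0.119752
d^3_{-2,2}(1.5566) = +0.616003 -0.119752 = +0.496252
D = (-0.307509-0.951545i)·(+0.496252)·(+0.820441-0.571731i) = -0.395176-0.300170i

Re=-0.3952 Im=-0.3002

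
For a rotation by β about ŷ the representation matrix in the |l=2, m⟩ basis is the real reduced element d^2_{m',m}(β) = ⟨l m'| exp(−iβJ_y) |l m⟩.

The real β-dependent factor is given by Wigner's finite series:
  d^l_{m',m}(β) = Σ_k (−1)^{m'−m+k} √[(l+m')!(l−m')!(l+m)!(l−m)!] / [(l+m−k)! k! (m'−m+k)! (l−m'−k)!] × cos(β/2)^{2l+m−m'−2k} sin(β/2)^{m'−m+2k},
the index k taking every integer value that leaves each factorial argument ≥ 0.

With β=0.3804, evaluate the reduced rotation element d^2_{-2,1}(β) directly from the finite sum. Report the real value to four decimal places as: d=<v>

d^2_{-2,1}(β=0.3804) via Wigner's sum:
With c≡cos(β/2)=0.981966 and s≡sin(β/2)=0.189055, N=[1·24·6·1]^{1/2}=12.000000
Admissible k: 3..3 (factorial args all ≥0)
  k=3: (−1)^0·12.0000/(6)·0.9820^1·0.1891^3 = +0.013271
d^2_{-2,1}(0.3804) = +0.013271

d=0.0133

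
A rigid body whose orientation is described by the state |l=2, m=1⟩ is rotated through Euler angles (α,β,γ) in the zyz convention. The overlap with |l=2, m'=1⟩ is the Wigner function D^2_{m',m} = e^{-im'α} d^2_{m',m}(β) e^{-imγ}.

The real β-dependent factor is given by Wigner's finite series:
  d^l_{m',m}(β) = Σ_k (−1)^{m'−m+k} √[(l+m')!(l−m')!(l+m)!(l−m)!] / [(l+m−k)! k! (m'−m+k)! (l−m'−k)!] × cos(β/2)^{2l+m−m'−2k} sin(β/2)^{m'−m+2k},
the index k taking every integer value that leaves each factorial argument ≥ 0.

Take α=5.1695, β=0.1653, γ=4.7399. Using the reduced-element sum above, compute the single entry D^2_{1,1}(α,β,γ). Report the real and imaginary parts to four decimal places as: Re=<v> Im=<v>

Split into d^2_{1,1}(β=0.1653) × two z-phases.
c=cos(0.1653/2)=0.996586, s=sin(0.1653/2)=0.082556; N=√[6·1·6·1]=6.000000
The bounds max(0,m−m')=0 and min(l+m,l−m')=1 give 2 terms
  k=0: (−1)^0·6.0000/(6)·0.9966^4·0.0826^0 = +0.986415
  k=1: (−1)^1·6.0000/(2)·0.9966^2·0.0826^2 = -0.020307
d^2_{1,1}(0.1653) = +0.986415 -0.020307 = +0.966108
D = (+0.441358+0.897331i)·(+0.966108)·(+0.027508+0.999622i) = -0.854862+0.450085i

Re=-0.8549 Im=0.4501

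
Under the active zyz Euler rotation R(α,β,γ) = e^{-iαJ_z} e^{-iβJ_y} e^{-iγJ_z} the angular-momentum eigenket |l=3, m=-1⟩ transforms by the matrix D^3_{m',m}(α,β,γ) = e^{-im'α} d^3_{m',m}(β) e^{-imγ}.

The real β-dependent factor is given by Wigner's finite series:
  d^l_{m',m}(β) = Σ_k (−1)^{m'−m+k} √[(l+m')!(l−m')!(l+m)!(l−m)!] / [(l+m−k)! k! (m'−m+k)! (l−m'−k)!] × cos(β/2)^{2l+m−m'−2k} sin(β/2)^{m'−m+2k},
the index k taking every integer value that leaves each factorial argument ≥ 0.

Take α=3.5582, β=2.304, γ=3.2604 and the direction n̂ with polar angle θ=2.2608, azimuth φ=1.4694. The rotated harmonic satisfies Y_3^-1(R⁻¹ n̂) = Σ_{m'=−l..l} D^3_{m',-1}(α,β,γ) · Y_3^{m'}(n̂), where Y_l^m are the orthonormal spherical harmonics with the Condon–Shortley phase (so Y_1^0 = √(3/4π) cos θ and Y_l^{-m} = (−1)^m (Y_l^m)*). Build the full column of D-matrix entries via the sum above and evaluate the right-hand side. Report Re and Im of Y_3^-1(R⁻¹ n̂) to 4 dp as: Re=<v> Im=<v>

Re=0.1871 Im=0.2184

Need the full column D^3_{m',-1} for m'=−3..3 at α=3.5582, β=2.304, γ=3.2604.
cos(β/2)=0.406661, sin(β/2)=0.913579
d^3_{-3,-1}: single k=2 term ⇒ +0.088403;  D = +0.017751+0.086603i
d^3_{-2,-1}: k∈[1..2] ⇒ +0.032130 -0.324314 = -0.292185;  D = +0.169478+0.238011i
d^3_{-1,-1}: k∈[0..2] ⇒ +0.004523 -0.182605 +0.691196 = +0.513113;  D = +0.441307+0.261789i
d^3_{0,-1}: k∈[0..2] ⇒ -0.035197 +0.532903 -0.896508 = -0.398801;  D = +0.395990+0.047269i
d^3_{1,-1}: k∈[0..2] ⇒ +0.136954 -0.921594 +0.581403 = -0.203238;  D = -0.194292+0.059634i
d^3_{2,-1}: k∈[0..1] ⇒ -0.324314 +0.818396 = +0.494081;  D = -0.373269+0.323707i
d^3_{3,-1}: single k=0 term ⇒ +0.446165;  D = +0.189951-0.403710i
Y_3^{m'}(θ=2.2608,φ=1.4694) and Σ D·Y over m':
  (+0.0178+0.0866i)·(-0.0573+0.1826i)  (+0.1695+0.2380i)·(+0.3790+0.0779i)  (+0.4413+0.2618i)·(+0.0259-0.2544i)  (+0.3960+0.0473i)·(+0.2314+0.0000i)  (-0.1943+0.0596i)·(-0.0259-0.2544i)  (-0.3733+0.3237i)·(+0.3790-0.0779i)  (+0.1900-0.4037i)·(+0.0573+0.1826i)
Y_3^-1(R⁻¹ n̂) = +0.187065+0.218351i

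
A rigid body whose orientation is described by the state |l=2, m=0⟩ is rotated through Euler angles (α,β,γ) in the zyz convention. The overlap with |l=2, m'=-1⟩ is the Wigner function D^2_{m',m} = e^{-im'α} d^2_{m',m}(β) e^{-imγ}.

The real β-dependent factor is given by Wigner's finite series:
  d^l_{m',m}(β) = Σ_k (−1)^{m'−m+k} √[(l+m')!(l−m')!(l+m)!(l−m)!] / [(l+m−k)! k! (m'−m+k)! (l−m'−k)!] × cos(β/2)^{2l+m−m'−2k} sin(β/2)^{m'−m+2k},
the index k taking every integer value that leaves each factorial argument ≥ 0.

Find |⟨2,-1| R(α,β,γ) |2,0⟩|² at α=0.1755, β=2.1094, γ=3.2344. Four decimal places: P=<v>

D^2_{-1,0}(0.1755,2.1094,3.2344) = e^{-i·-1·0.1755}·d^2_{-1,0}(2.1094)·e^{-i·0·3.2344}. Compute d first:
With c≡cos(β/2)=0.493489 and s≡sin(β/2)=0.869752, N=[1·6·2·2]^{1/2}=4.898979
k∈{1,2} keeps every argument non-negative
  k=1: (−1)^0·4.8990/(2)·0.4935^3·0.8698^1 = +0.256037
  k=2: (−1)^1·4.8990/(2)·0.4935^1·0.8698^3 = -0.795316
d^2_{-1,0}(2.1094) = +0.256037 -0.795316 = -0.539279
|D^2_{-1,0}|² = |d^2_{-1,0}(β)|² = (-0.539279)² = 0.290821 (the z-rotation phases have unit modulus)

P=0.2908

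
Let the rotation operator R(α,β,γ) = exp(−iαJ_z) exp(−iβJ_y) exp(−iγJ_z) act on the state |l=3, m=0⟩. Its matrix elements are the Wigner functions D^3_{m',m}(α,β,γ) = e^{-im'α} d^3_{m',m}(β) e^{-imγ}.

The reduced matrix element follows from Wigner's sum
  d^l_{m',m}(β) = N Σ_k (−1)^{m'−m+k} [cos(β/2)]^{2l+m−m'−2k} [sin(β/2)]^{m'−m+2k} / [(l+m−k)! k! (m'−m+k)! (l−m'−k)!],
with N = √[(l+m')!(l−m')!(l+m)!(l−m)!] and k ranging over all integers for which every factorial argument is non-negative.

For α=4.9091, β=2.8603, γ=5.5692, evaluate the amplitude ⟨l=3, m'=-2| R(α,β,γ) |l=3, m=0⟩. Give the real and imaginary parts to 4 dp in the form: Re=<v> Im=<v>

Re=0.0936 Im=0.0389

Split into d^3_{-2,0}(β=2.8603) × two z-phases.
c=cos(2.8603/2)=0.140183, s=sin(2.8603/2)=0.990126; N=√[1·120·6·6]=65.726707
Admissible k: 2..3 (factorial args all ≥0)
  k=2: (−1)^0·65.7267/(12)·0.1402^4·0.9901^2 = +0.002074
  k=3: (−1)^1·65.7267/(12)·0.1402^2·0.9901^4 = -0.103446
d^3_{-2,0}(2.8603) = +0.002074 -0.103446 = -0.101372
Phases: e^{-i·(-2)·4.9091}=-0.923603-0.383351i, e^{-i·(0)·5.5692}=+1.000000+0.000000i ⇒ D=+0.093628+0.038861i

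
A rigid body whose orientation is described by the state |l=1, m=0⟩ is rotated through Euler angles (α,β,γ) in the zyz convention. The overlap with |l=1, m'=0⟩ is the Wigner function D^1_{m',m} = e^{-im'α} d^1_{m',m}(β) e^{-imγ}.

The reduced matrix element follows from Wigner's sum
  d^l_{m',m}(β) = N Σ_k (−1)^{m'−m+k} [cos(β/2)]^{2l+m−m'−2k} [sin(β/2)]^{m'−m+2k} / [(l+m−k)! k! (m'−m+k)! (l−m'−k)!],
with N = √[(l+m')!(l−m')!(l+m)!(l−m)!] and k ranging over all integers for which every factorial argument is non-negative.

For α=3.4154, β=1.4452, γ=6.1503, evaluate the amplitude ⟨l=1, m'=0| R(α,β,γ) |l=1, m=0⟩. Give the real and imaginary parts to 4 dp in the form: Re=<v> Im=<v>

Split into d^1_{0,0}(β=1.4452) × two z-phases.
c=cos(1.4452/2)=0.750089, s=sin(1.4452/2)=0.661337; N=√[1·1·1·1]=1.000000
Admissible k: 0..1 (factorial args all ≥0)
  k=0: (−1)^0·1.0000/(1)·0.7501^2·0.6613^0 = +0.562633
  k=1: (−1)^1·1.0000/(1)·0.7501^0·0.6613^2 = -0.437367
d^1_{0,0}(1.4452) = +0.562633 -0.437367 = +0.125266
Phases: e^{-i·(0)·3.4154}=+1.000000+0.000000i, e^{-i·(0)·6.1503}=+1.000000+0.000000i ⇒ D=+0.125266+0.000000i

Re=0.1253 Im=0.0000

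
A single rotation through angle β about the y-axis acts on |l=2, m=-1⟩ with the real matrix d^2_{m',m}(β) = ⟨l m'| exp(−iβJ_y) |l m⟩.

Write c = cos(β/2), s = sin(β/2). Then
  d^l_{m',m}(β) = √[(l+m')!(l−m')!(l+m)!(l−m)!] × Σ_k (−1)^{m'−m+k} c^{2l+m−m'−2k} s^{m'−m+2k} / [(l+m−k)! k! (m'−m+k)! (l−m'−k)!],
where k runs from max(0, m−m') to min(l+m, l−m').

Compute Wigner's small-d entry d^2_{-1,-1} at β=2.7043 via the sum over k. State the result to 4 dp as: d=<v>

d=-0.1323

d^2_{-1,-1}(β=2.7043) via Wigner's sum:
Half-angle: c=0.216908, s=0.976192. N=√(1·6·1·6)=6.000000
Admissible k: 0..1 (factorial args all ≥0)
  k=0: (−1)^0·6.0000/(6)·0.2169^4·0.9762^0 = +0.002214
  k=1: (−1)^1·6.0000/(2)·0.2169^2·0.9762^2 = -0.134507
d^2_{-1,-1}(2.7043) = +0.002214 -0.134507 = -0.132293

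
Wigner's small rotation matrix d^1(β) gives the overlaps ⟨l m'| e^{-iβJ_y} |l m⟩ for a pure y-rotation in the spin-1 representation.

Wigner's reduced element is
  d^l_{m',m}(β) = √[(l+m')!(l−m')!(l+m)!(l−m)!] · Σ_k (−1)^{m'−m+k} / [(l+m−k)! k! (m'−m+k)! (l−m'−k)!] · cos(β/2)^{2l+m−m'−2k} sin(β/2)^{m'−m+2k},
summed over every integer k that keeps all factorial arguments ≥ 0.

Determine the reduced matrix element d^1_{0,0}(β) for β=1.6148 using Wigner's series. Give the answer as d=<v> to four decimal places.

d^1_{0,0}(β=1.6148) via Wigner's sum:
With c≡cos(β/2)=0.691379 and s≡sin(β/2)=0.722492, N=[1·1·1·1]^{1/2}=1.000000
The bounds max(0,m−m')=0 and min(l+m,l−m')=1 give 2 terms
  k=0: (−1)^0·1.0000/(1)·0.6914^2·0.7225^0 = +0.478005
  k=1: (−1)^1·1.0000/(1)·0.6914^0·0.7225^2 = -0.521995
d^1_{0,0}(1.6148) = +0.478005 -0.521995 = -0.043989

d=-0.0440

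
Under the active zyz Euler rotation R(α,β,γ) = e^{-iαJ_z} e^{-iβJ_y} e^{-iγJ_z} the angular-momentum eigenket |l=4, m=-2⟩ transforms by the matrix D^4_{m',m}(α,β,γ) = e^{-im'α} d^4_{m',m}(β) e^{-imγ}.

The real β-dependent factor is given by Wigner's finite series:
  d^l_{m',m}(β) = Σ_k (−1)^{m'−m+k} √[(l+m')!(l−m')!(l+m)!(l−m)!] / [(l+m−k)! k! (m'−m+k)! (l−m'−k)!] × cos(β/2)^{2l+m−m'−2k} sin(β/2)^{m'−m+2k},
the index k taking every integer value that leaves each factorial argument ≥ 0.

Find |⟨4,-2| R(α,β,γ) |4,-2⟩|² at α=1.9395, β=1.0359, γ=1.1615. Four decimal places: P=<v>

P=0.1823

D^4_{-2,-2}(1.9395,1.0359,1.1615) = e^{-i·-2·1.9395}·d^4_{-2,-2}(1.0359)·e^{-i·-2·1.1615}. Compute d first:
Half-angle: c=0.868836, s=0.495100. N=√(2·720·2·720)=1440.000000
k∈{0,1,2} keeps every argument non-negative
  k=0: (−1)^0·1440.0000/(1440)·0.8688^8·0.4951^0 = +0.324715
  k=1: (−1)^1·1440.0000/(120)·0.8688^6·0.4951^2 = -1.265301
  k=2: (−1)^2·1440.0000/(96)·0.8688^4·0.4951^4 = +0.513587
d^4_{-2,-2}(1.0359) = +0.324715 -1.265301 +0.513587 = -0.426999
|D^4_{-2,-2}|² = |d^4_{-2,-2}(β)|² = (-0.426999)² = 0.182328 (the z-rotation phases have unit modulus)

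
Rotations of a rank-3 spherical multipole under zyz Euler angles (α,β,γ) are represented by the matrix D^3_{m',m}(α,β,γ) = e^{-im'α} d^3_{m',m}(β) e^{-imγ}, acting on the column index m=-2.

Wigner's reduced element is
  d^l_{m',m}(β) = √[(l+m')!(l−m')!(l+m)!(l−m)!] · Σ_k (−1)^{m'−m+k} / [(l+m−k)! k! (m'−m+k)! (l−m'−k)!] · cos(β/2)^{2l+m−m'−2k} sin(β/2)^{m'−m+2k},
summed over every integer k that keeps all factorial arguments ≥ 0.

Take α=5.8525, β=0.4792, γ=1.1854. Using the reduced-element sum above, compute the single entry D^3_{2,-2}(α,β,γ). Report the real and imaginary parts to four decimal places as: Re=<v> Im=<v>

Re=-0.0147 Im=-0.0013

First d^3_{2,-2}(β=0.4792), then the phase factors e^{-i(2)α} and e^{-i(-2)γ}:
With c≡cos(β/2)=0.971433 and s≡sin(β/2)=0.237314, N=[120·1·1·120]^{1/2}=120.000000
The bounds max(0,m−m')=0 and min(l+m,l−m')=1 give 2 terms
  k=0: (−1)^4·120.0000/(24)·0.9714^2·0.2373^4 = +0.014965
  k=1: (−1)^5·120.0000/(120)·0.9714^0·0.2373^6 = -0.000179
d^3_{2,-2}(0.4792) = +0.014965 -0.000179 = +0.014787
Attach z-rotation phases: D = e^{-i(2)(5.8525)}·(+0.014787)·e^{-i(-2)(1.1854)} = -0.014726-0.001338i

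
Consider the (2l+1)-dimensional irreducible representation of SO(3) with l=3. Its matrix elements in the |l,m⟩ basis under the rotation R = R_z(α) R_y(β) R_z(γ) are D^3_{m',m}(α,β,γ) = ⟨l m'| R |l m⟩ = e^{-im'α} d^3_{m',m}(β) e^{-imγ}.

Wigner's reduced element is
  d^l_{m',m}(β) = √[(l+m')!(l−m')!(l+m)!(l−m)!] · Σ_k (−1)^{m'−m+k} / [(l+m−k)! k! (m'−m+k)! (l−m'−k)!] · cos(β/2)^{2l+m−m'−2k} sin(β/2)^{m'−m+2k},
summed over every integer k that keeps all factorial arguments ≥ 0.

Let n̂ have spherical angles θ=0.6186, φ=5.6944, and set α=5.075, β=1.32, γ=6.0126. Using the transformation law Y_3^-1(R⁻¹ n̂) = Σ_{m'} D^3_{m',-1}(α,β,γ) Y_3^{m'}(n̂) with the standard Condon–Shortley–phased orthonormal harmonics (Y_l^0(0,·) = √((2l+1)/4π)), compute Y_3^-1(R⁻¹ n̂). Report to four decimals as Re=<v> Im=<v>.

Re=-0.2801 Im=-0.0550

Need the full column D^3_{m',-1} for m'=−3..3 at α=5.075, β=1.32, γ=6.0126.
cos(β/2)=0.789992, sin(β/2)=0.613117
d^3_{-3,-1}: single k=2 term ⇒ +0.567053;  D = -0.413532+0.387995i
d^3_{-2,-1}: k∈[1..2] ⇒ +0.596564 -0.718668 = -0.122103;  D = +0.109700+0.053620i
d^3_{-1,-1}: k∈[0..2] ⇒ +0.243073 -1.171299 +0.529139 = -0.399087;  D = -0.036674+0.397398i
d^3_{0,-1}: k∈[0..2] ⇒ -0.653504 +1.180892 -0.237099 = +0.290289;  D = +0.279727-0.077593i
d^3_{1,-1}: k∈[0..2] ⇒ +0.878474 -0.705519 +0.053120 = +0.226076;  D = +0.133774+0.182249i
d^3_{2,-1}: k∈[0..1] ⇒ -0.718668 +0.216441 = -0.502227;  D = +0.273124-0.421468i
d^3_{3,-1}: single k=0 term ⇒ +0.341558;  D = -0.333884-0.071995i
Y_3^{m'}(θ=0.6186,φ=5.6944) and Σ D·Y over m':
  (-0.4135+0.3880i)·(-0.0158+0.0798i)  (+0.1097+0.0536i)·(+0.1073+0.2586i)  (-0.0367+0.3974i)·(+0.3614+0.2413i)  (+0.2797-0.0776i)·(+0.0969+0.0000i)  (+0.1338+0.1822i)·(-0.3614+0.2413i)  (+0.2731-0.4215i)·(+0.1073-0.2586i)  (-0.3339-0.0720i)·(+0.0158+0.0798i)
Y_3^-1(R⁻¹ n̂) = -0.280134-0.054989i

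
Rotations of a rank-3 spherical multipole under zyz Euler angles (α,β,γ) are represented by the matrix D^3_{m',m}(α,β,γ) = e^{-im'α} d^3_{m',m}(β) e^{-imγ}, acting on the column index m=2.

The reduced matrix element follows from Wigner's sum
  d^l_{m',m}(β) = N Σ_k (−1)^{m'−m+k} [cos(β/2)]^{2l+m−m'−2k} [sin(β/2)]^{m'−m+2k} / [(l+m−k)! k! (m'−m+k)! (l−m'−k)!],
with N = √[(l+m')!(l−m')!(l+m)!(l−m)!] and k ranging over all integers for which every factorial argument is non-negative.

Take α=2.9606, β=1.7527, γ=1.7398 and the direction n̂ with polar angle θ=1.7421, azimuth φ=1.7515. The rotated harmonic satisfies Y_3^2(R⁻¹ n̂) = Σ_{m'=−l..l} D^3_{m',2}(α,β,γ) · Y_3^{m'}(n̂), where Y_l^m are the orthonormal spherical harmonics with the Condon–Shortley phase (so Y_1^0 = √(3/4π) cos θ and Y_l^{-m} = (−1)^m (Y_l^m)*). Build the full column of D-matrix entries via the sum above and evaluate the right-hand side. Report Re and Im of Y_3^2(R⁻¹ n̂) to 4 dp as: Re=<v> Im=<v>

Need the full column D^3_{m',2} for m'=−3..3 at α=2.9606, β=1.7527, γ=1.7398.
cos(β/2)=0.639960, sin(β/2)=0.768408
d^3_{-3,2}: single k=5 term ⇒ +0.419941;  D = +0.267247-0.323928i
d^3_{-2,2}: k∈[4..5] ⇒ +0.713910 -0.205850 = +0.508060;  D = -0.388588+0.327298i
d^3_{-1,2}: k∈[3..4] ⇒ +0.752081 -0.542142 = +0.209939;  D = +0.182294-0.104132i
d^3_{0,2}: k∈[2..3] ⇒ +0.542446 -0.782050 = -0.239604;  D = +0.226047-0.079455i
d^3_{1,2}: k∈[1..2] ⇒ +0.260829 -0.752081 = -0.491252;  D = -0.485208+0.076817i
d^3_{2,2}: k∈[0..1] ⇒ +0.068694 -0.495183 = -0.426489;  D = +0.426366+0.010225i
d^3_{3,2}: single k=0 term ⇒ -0.202038;  D = -0.197808-0.041122i
Y_3^{m'}(θ=1.7421,φ=1.7515) and Σ D·Y over m':
  (+0.2672-0.3239i)·(+0.2060+0.3419i)  (-0.3886+0.3273i)·(+0.1582-0.0598i)  (+0.1823-0.1041i)·(+0.0489+0.2677i)  (+0.2260-0.0795i)·(+0.1816+0.0000i)  (-0.4852+0.0768i)·(-0.0489+0.2677i)  (+0.4264+0.0102i)·(+0.1582+0.0598i)  (-0.1978-0.0411i)·(-0.2060+0.3419i)
Y_3^2(R⁻¹ n̂) = +0.326561-0.036738i

Re=0.3266 Im=-0.0367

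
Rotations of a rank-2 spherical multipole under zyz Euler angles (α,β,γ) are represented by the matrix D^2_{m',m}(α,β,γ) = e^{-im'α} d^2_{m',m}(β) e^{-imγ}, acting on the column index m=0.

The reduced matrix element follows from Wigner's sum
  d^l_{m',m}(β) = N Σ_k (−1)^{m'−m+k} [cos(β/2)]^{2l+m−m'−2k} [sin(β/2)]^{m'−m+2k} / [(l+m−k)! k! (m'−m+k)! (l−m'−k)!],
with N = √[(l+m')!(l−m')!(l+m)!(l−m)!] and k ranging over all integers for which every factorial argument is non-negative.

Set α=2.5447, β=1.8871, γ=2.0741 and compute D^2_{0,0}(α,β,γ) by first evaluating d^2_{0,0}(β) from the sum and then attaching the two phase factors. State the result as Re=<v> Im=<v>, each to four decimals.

First d^2_{0,0}(β=1.8871), then the phase factors e^{-i(0)α} and e^{-i(0)γ}:
c=cos(1.8871/2)=0.586917, s=sin(1.8871/2)=0.809647; N=√[2·2·2·2]=4.000000
Admissible k: 0..2 (factorial args all ≥0)
  k=0: (−1)^0·4.0000/(4)·0.5869^4·0.8096^0 = +0.118661
  k=1: (−1)^1·4.0000/(1)·0.5869^2·0.8096^2 = -0.903244
  k=2: (−1)^2·4.0000/(4)·0.5869^0·0.8096^4 = +0.429717
d^2_{0,0}(1.8871) = +0.118661 -0.903244 +0.429717 = -0.354866
Phases: e^{-i·(0)·2.5447}=+1.000000+0.000000i, e^{-i·(0)·2.0741}=+1.000000+0.000000i ⇒ D=-0.354866+0.000000i

Re=-0.3549 Im=0.0000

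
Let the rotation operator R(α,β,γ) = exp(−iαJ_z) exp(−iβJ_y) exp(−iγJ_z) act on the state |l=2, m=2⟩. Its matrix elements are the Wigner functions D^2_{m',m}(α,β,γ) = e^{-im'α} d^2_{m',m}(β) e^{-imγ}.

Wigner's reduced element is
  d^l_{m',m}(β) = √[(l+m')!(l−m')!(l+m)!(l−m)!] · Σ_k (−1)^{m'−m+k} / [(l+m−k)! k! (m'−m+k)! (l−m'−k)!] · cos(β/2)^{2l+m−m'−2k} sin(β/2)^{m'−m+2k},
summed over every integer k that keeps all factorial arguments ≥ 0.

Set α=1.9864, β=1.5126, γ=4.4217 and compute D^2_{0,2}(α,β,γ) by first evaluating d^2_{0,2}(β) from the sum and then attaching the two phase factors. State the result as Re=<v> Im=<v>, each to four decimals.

First d^2_{0,2}(β=1.5126), then the phase factors e^{-i(0)α} and e^{-i(2)γ}:
With c≡cos(β/2)=0.727380 and s≡sin(β/2)=0.686235, N=[2·2·24·1]^{1/2}=9.797959
The bounds max(0,m−m')=2 and min(l+m,l−m')=2 give 1 term
  k=2: (−1)^0·9.7980/(4)·0.7274^2·0.6862^2 = +0.610301
d^2_{0,2}(1.5126) = +0.610301
Attach z-rotation phases: D = e^{-i(0)(1.9864)}·(+0.610301)·e^{-i(2)(4.4217)} = -0.510032-0.335163i

Re=-0.5100 Im=-0.3352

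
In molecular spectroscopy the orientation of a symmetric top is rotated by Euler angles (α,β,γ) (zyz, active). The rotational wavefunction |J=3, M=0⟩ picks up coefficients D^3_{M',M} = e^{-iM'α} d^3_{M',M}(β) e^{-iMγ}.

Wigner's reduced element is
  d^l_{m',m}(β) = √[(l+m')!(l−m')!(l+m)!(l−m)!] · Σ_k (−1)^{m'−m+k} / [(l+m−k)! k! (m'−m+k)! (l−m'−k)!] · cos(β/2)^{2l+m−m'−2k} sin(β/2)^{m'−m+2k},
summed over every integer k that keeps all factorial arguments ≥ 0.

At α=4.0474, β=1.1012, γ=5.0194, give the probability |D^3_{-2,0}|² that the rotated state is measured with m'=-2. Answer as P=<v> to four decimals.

Split into d^3_{-2,0}(β=1.1012) × two z-phases.
Half-angle: c=0.852211, s=0.523199. N=√(1·120·6·6)=65.726707
k: max(0,(0)−(-2))=2 … min(3+(0),3−(-2))=3
  k=2: (−1)^0·65.7267/(12)·0.8522^4·0.5232^2 = +0.790828
  k=3: (−1)^1·65.7267/(12)·0.8522^2·0.5232^4 = -0.298072
d^3_{-2,0}(1.1012) = +0.790828 -0.298072 = +0.492756
|D^3_{-2,0}|² = |d^3_{-2,0}(β)|² = (+0.492756)² = 0.242808 (the z-rotation phases have unit modulus)

P=0.2428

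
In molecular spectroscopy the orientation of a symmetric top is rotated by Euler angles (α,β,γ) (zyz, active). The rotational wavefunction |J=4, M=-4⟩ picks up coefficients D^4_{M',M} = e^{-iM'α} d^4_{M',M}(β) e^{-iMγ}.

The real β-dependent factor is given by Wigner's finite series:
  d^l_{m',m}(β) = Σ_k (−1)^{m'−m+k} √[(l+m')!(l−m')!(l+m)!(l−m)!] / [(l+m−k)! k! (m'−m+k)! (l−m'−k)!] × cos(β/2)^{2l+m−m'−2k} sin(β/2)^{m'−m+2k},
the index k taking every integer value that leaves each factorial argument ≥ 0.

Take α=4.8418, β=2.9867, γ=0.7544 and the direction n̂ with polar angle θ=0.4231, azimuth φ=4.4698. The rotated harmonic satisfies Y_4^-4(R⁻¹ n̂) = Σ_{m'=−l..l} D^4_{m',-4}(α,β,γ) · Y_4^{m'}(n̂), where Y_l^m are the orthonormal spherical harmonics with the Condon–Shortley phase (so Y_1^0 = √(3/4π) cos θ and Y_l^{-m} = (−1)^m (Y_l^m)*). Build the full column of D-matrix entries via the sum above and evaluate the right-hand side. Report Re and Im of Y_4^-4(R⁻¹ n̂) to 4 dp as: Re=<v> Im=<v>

Need the full column D^4_{m',-4} for m'=−4..4 at α=4.8418, β=2.9867, γ=0.7544.
cos(β/2)=0.077369, sin(β/2)=0.997003
d^4_{-4,-4}: single k=0 term ⇒ +0.000000;  D = -0.000000-0.000000i
d^4_{-3,-4}: single k=0 term ⇒ -0.000000;  D = -0.000000+0.000000i
d^4_{-2,-4}: single k=0 term ⇒ +0.000001;  D = +0.000001+0.000000i
d^4_{-1,-4}: single k=0 term ⇒ -0.000021;  D = +0.000000-0.000021i
d^4_{0,-4}: single k=0 term ⇒ +0.000296;  D = -0.000294+0.000037i
d^4_{1,-4}: single k=0 term ⇒ -0.003414;  D = +0.000856+0.003305i
d^4_{2,-4}: single k=0 term ⇒ +0.031109;  D = +0.028857-0.011620i
d^4_{3,-4}: single k=0 term ⇒ -0.214282;  D = -0.105024-0.186780i
d^4_{4,-4}: single k=0 term ⇒ +0.976270;  D = -0.782107+0.584305i
Y_4^{m'}(θ=0.4231,φ=4.4698) and Σ D·Y over m':
  (-0.0000-0.0000i)·(+0.0071+0.0104i)  (-0.0000+0.0000i)·(+0.0526-0.0590i)  (+0.0000+0.0000i)·(-0.2404-0.1268i)  (+0.0000-0.0000i)·(-0.1200+0.4848i)  (-0.0003+0.0000i)·(+0.2382+0.0000i)  (+0.0009+0.0033i)·(+0.1200+0.4848i)  (+0.0289-0.0116i)·(-0.2404+0.1268i)  (-0.1050-0.1868i)·(-0.0526-0.0590i)  (-0.7821+0.5843i)·(+0.0071-0.0104i)
Y_4^-4(R⁻¹ n̂) = -0.012018+0.035553i

Re=-0.0120 Im=0.0356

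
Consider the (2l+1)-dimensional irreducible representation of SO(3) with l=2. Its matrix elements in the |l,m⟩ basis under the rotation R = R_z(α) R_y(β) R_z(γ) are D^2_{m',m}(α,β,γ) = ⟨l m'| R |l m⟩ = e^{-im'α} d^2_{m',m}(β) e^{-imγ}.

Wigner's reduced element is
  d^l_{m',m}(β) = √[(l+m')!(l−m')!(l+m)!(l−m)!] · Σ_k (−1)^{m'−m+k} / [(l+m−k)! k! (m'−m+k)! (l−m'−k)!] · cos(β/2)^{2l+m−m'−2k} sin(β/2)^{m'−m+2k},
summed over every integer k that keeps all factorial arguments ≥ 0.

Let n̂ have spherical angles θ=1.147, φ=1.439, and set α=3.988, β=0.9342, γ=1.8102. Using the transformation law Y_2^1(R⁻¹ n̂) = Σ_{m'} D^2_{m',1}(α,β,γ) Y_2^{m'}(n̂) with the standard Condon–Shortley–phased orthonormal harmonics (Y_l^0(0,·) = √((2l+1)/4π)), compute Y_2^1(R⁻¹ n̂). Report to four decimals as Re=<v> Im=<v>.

Need the full column D^2_{m',1} for m'=−2..2 at α=3.988, β=0.9342, γ=1.8102.
cos(β/2)=0.892878, sin(β/2)=0.450299
d^2_{-2,1}: single k=3 term ⇒ +0.163051;  D = +0.161929-0.019096i
d^2_{-1,1}: k∈[2..3] ⇒ +0.484961 -0.041115 = +0.443846;  D = -0.253174+0.364558i
d^2_{0,1}: k∈[1..2] ⇒ +0.785150 -0.199696 = +0.585454;  D = -0.138825-0.568756i
d^2_{1,1}: k∈[0..1] ⇒ +0.635577 -0.484961 = +0.150616;  D = +0.133247+0.070216i
d^2_{2,1}: single k=0 term ⇒ -0.641072;  D = +0.599656-0.226686i
Y_2^{m'}(θ=1.147,φ=1.439) and Σ D·Y over m':
  (+0.1619-0.0191i)·(-0.3099-0.0836i)  (-0.2532+0.3646i)·(+0.0381-0.2871i)  (-0.1388-0.5688i)·(-0.1554+0.0000i)  (+0.1332+0.0702i)·(-0.0381-0.2871i)  (+0.5997-0.2267i)·(-0.3099+0.0836i)
Y_2^1(R⁻¹ n̂) = -0.086952+0.246772i

Re=-0.0870 Im=0.2468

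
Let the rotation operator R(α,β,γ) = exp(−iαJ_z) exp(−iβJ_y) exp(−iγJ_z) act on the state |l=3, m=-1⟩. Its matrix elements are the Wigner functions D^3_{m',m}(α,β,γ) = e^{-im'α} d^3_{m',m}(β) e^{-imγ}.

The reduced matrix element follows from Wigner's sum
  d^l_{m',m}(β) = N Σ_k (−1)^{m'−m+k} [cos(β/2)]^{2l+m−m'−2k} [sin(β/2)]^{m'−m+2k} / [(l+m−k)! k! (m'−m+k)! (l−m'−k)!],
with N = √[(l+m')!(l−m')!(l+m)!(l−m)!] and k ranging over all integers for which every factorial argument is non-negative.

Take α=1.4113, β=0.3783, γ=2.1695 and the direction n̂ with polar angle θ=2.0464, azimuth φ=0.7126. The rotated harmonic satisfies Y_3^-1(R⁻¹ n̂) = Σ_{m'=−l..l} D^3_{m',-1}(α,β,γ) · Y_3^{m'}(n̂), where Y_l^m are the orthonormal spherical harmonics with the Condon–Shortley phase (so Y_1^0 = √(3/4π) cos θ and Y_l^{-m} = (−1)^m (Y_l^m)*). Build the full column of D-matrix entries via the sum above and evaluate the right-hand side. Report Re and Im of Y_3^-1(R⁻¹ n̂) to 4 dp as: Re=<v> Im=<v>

Re=0.2534 Im=-0.0932

Need the full column D^3_{m',-1} for m'=−3..3 at α=1.4113, β=0.3783, γ=2.1695.
cos(β/2)=0.982164, sin(β/2)=0.188024
d^3_{-3,-1}: single k=2 term ⇒ +0.127412;  D = +0.126492+0.015280i
d^3_{-2,-1}: k∈[1..2] ⇒ +0.543419 -0.039831 = +0.503587;  D = +0.139029-0.484016i
d^3_{-1,-1}: k∈[0..2] ⇒ +0.897646 -0.263181 +0.007234 = +0.641699;  D = -0.580795-0.272865i
d^3_{0,-1}: k∈[0..2] ⇒ -0.595285 +0.065449 -0.000800 = -0.530636;  D = +0.299051-0.438340i
d^3_{1,-1}: k∈[0..2] ⇒ +0.197385 -0.009645 +0.000044 = +0.187784;  D = +0.136346+0.129124i
d^3_{2,-1}: k∈[0..1] ⇒ -0.039831 +0.000730 = -0.039101;  D = -0.031054+0.023760i
d^3_{3,-1}: single k=0 term ⇒ +0.004669;  D = -0.002212-0.004112i
Y_3^{m'}(θ=2.0464,φ=0.7126) and Σ D·Y over m':
  (+0.1265+0.0153i)·(-0.1575-0.2473i)  (+0.1390-0.4840i)·(-0.0537+0.3659i)  (-0.5808-0.2729i)·(+0.0105-0.0091i)  (+0.2991-0.4383i)·(+0.3335+0.0000i)  (+0.1363+0.1291i)·(-0.0105-0.0091i)  (-0.0311+0.0238i)·(-0.0537-0.3659i)  (-0.0022-0.0041i)·(+0.1575-0.2473i)
Y_3^-1(R⁻¹ n̂) = +0.253417-0.093223i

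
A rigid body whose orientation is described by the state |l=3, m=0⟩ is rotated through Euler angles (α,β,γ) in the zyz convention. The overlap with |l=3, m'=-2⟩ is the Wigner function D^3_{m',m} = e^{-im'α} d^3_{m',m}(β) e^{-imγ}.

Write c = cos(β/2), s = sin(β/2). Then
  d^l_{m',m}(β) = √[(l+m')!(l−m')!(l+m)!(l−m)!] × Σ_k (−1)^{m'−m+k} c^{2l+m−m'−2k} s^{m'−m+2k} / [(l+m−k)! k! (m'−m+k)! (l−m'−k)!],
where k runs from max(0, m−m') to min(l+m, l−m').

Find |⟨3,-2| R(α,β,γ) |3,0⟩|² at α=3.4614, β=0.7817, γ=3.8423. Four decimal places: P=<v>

P=0.2326

Split into d^3_{-2,0}(β=0.7817) × two z-phases.
With c≡cos(β/2)=0.924586 and s≡sin(β/2)=0.380974, N=[1·120·6·6]^{1/2}=65.726707
Admissible k: 2..3 (factorial args all ≥0)
  k=2: (−1)^0·65.7267/(12)·0.9246^4·0.3810^2 = +0.580953
  k=3: (−1)^1·65.7267/(12)·0.9246^2·0.3810^4 = -0.098637
d^3_{-2,0}(0.7817) = +0.580953 -0.098637 = +0.482316
|D^3_{-2,0}|² = |d^3_{-2,0}(β)|² = (+0.482316)² = 0.232629 (the z-rotation phases have unit modulus)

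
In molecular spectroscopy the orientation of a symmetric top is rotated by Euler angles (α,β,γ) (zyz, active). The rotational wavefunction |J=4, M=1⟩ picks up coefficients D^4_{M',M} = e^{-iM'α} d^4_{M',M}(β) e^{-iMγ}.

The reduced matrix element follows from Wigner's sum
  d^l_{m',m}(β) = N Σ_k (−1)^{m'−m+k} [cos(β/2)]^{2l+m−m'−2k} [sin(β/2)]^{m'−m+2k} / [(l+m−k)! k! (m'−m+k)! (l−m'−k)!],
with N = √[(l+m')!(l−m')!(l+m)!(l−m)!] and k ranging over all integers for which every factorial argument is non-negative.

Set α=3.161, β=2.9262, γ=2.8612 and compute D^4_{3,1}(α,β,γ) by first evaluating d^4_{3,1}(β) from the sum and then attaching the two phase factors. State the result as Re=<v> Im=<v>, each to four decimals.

Split into d^4_{3,1}(β=2.9262) × two z-phases.
With c≡cos(β/2)=0.107488 and s≡sin(β/2)=0.994206, N=[5040·1·120·6]^{1/2}=1904.940944
k: max(0,(1)−(3))=0 … min(4+(1),4−(3))=1
  k=0: (−1)^2·1904.9409/(240)·0.1075^6·0.9942^2 = +0.000012
  k=1: (−1)^3·1904.9409/(144)·0.1075^4·0.9942^4 = -0.001725
d^4_{3,1}(2.9262) = +0.000012 -0.001725 = -0.001713
Phases: e^{-i·(3)·3.161}=-0.998306+0.058189i, e^{-i·(1)·2.8612}=-0.960947-0.276733i ⇒ D=-0.001671-0.000378i

Re=-0.0017 Im=-0.0004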